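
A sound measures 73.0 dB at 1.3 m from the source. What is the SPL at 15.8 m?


Given values:
  SPL1 = 73.0 dB, r1 = 1.3 m, r2 = 15.8 m
Formula: SPL2 = SPL1 - 20 * log10(r2 / r1)
Compute ratio: r2 / r1 = 15.8 / 1.3 = 12.1538
Compute log10: log10(12.1538) = 1.084712
Compute drop: 20 * 1.084712 = 21.6942
SPL2 = 73.0 - 21.6942 = 51.31

51.31 dB


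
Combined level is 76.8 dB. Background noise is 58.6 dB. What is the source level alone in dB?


Given values:
  L_total = 76.8 dB, L_bg = 58.6 dB
Formula: L_source = 10 * log10(10^(L_total/10) - 10^(L_bg/10))
Convert to linear:
  10^(76.8/10) = 47863009.2323
  10^(58.6/10) = 724435.9601
Difference: 47863009.2323 - 724435.9601 = 47138573.2722
L_source = 10 * log10(47138573.2722) = 76.73

76.73 dB


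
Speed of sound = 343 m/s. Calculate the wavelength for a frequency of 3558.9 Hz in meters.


Given values:
  c = 343 m/s, f = 3558.9 Hz
Formula: lambda = c / f
lambda = 343 / 3558.9
lambda = 0.0964

0.0964 m


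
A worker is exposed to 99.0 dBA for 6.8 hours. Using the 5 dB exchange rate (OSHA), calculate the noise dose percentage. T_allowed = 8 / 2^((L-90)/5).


Given values:
  L = 99.0 dBA, T = 6.8 hours
Formula: T_allowed = 8 / 2^((L - 90) / 5)
Compute exponent: (99.0 - 90) / 5 = 1.8
Compute 2^(1.8) = 3.482202
T_allowed = 8 / 3.482202 = 2.297397 hours
Dose = (T / T_allowed) * 100
Dose = (6.8 / 2.297397) * 100 = 295.99

295.99 %


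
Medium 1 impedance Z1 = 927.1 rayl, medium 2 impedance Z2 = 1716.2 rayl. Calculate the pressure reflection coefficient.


Given values:
  Z1 = 927.1 rayl, Z2 = 1716.2 rayl
Formula: R = (Z2 - Z1) / (Z2 + Z1)
Numerator: Z2 - Z1 = 1716.2 - 927.1 = 789.1
Denominator: Z2 + Z1 = 1716.2 + 927.1 = 2643.3
R = 789.1 / 2643.3 = 0.2985

0.2985


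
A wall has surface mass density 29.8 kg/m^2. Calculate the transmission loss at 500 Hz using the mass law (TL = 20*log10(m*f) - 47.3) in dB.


Given values:
  m = 29.8 kg/m^2, f = 500 Hz
Formula: TL = 20 * log10(m * f) - 47.3
Compute m * f = 29.8 * 500 = 14900.0
Compute log10(14900.0) = 4.173186
Compute 20 * 4.173186 = 83.4637
TL = 83.4637 - 47.3 = 36.16

36.16 dB


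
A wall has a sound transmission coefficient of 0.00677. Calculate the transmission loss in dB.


Given values:
  tau = 0.00677
Formula: TL = 10 * log10(1 / tau)
Compute 1 / tau = 1 / 0.00677 = 147.7105
Compute log10(147.7105) = 2.169411
TL = 10 * 2.169411 = 21.69

21.69 dB


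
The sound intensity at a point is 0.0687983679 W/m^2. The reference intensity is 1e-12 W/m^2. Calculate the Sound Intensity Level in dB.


Given values:
  I = 0.0687983679 W/m^2
  I_ref = 1e-12 W/m^2
Formula: SIL = 10 * log10(I / I_ref)
Compute ratio: I / I_ref = 68798367900
Compute log10: log10(68798367900) = 10.837578
Multiply: SIL = 10 * 10.837578 = 108.38

108.38 dB


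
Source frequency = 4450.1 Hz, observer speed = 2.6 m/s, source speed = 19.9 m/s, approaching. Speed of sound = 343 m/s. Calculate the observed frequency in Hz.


Given values:
  f_s = 4450.1 Hz, v_o = 2.6 m/s, v_s = 19.9 m/s
  Direction: approaching
Formula: f_o = f_s * (c + v_o) / (c - v_s)
Numerator: c + v_o = 343 + 2.6 = 345.6
Denominator: c - v_s = 343 - 19.9 = 323.1
f_o = 4450.1 * 345.6 / 323.1 = 4760.0

4760.0 Hz


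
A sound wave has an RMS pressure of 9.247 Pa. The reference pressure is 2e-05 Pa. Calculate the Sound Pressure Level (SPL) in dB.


Given values:
  p = 9.247 Pa
  p_ref = 2e-05 Pa
Formula: SPL = 20 * log10(p / p_ref)
Compute ratio: p / p_ref = 9.247 / 2e-05 = 462350
Compute log10: log10(462350) = 5.664971
Multiply: SPL = 20 * 5.664971 = 113.3

113.3 dB


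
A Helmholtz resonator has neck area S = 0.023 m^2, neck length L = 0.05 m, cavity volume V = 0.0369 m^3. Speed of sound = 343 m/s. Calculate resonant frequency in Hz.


Given values:
  S = 0.023 m^2, L = 0.05 m, V = 0.0369 m^3, c = 343 m/s
Formula: f = (c / (2*pi)) * sqrt(S / (V * L))
Compute V * L = 0.0369 * 0.05 = 0.001845
Compute S / (V * L) = 0.023 / 0.001845 = 12.4661
Compute sqrt(12.4661) = 3.530736
Compute c / (2*pi) = 343 / 6.283185 = 54.590148
f = 54.590148 * 3.530736 = 192.74

192.74 Hz


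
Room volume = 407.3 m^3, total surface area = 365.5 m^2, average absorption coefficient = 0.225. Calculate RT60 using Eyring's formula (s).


Given values:
  V = 407.3 m^3, S = 365.5 m^2, alpha = 0.225
Formula: RT60 = 0.161 * V / (-S * ln(1 - alpha))
Compute ln(1 - 0.225) = ln(0.775) = -0.254892
Denominator: -365.5 * -0.254892 = 93.163
Numerator: 0.161 * 407.3 = 65.5753
RT60 = 65.5753 / 93.163 = 0.704

0.704 s


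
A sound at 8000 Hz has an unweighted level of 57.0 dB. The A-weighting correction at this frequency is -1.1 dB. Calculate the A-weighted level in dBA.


Given values:
  SPL = 57.0 dB
  A-weighting at 8000 Hz = -1.1 dB
Formula: L_A = SPL + A_weight
L_A = 57.0 + (-1.1)
L_A = 55.9

55.9 dBA


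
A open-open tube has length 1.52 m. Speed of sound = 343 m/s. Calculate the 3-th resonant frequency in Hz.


Given values:
  Tube type: open-open, L = 1.52 m, c = 343 m/s, n = 3
Formula: f_n = n * c / (2 * L)
Compute 2 * L = 2 * 1.52 = 3.04
f = 3 * 343 / 3.04
f = 338.49

338.49 Hz


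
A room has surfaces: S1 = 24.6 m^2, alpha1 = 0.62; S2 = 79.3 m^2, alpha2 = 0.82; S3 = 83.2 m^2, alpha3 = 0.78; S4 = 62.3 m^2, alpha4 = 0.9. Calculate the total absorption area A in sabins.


Given surfaces:
  Surface 1: 24.6 * 0.62 = 15.252
  Surface 2: 79.3 * 0.82 = 65.026
  Surface 3: 83.2 * 0.78 = 64.896
  Surface 4: 62.3 * 0.9 = 56.07
Formula: A = sum(Si * alpha_i)
A = 15.252 + 65.026 + 64.896 + 56.07
A = 201.24

201.24 sabins


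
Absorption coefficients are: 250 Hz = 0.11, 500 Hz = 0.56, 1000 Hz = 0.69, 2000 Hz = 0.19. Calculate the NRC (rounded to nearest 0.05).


Given values:
  a_250 = 0.11, a_500 = 0.56
  a_1000 = 0.69, a_2000 = 0.19
Formula: NRC = (a250 + a500 + a1000 + a2000) / 4
Sum = 0.11 + 0.56 + 0.69 + 0.19 = 1.55
NRC = 1.55 / 4 = 0.3875
Rounded to nearest 0.05: 0.4

0.4


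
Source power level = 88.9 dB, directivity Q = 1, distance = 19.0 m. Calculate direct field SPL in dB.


Given values:
  Lw = 88.9 dB, Q = 1, r = 19.0 m
Formula: SPL = Lw + 10 * log10(Q / (4 * pi * r^2))
Compute 4 * pi * r^2 = 4 * pi * 19.0^2 = 4536.4598
Compute Q / denom = 1 / 4536.4598 = 0.00022044
Compute 10 * log10(0.00022044) = -36.5671
SPL = 88.9 + (-36.5671) = 52.33

52.33 dB


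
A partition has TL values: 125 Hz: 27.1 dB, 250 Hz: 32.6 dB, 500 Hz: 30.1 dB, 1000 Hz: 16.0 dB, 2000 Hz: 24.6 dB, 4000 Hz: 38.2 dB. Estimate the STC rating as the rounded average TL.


Given TL values at each frequency:
  125 Hz: 27.1 dB
  250 Hz: 32.6 dB
  500 Hz: 30.1 dB
  1000 Hz: 16.0 dB
  2000 Hz: 24.6 dB
  4000 Hz: 38.2 dB
Formula: STC ~ round(average of TL values)
Sum = 27.1 + 32.6 + 30.1 + 16.0 + 24.6 + 38.2 = 168.6
Average = 168.6 / 6 = 28.1
Rounded: 28

28


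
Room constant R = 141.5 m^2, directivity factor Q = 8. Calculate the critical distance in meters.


Given values:
  R = 141.5 m^2, Q = 8
Formula: d_c = 0.141 * sqrt(Q * R)
Compute Q * R = 8 * 141.5 = 1132.0
Compute sqrt(1132.0) = 33.6452
d_c = 0.141 * 33.6452 = 4.744

4.744 m


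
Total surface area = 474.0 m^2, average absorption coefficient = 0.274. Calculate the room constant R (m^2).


Given values:
  S = 474.0 m^2, alpha = 0.274
Formula: R = S * alpha / (1 - alpha)
Numerator: 474.0 * 0.274 = 129.876
Denominator: 1 - 0.274 = 0.726
R = 129.876 / 0.726 = 178.89

178.89 m^2


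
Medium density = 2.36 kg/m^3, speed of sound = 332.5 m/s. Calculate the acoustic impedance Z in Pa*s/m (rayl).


Given values:
  rho = 2.36 kg/m^3
  c = 332.5 m/s
Formula: Z = rho * c
Z = 2.36 * 332.5
Z = 784.7

784.7 rayl


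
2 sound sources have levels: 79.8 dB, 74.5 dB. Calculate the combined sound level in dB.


Formula: L_total = 10 * log10( sum(10^(Li/10)) )
  Source 1: 10^(79.8/10) = 95499258.6021
  Source 2: 10^(74.5/10) = 28183829.3126
Sum of linear values = 123683087.9147
L_total = 10 * log10(123683087.9147) = 80.92

80.92 dB


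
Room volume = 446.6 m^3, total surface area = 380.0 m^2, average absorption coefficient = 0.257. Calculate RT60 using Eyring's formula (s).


Given values:
  V = 446.6 m^3, S = 380.0 m^2, alpha = 0.257
Formula: RT60 = 0.161 * V / (-S * ln(1 - alpha))
Compute ln(1 - 0.257) = ln(0.743) = -0.297059
Denominator: -380.0 * -0.297059 = 112.8824
Numerator: 0.161 * 446.6 = 71.9026
RT60 = 71.9026 / 112.8824 = 0.637

0.637 s


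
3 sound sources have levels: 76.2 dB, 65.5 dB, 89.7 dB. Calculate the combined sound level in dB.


Formula: L_total = 10 * log10( sum(10^(Li/10)) )
  Source 1: 10^(76.2/10) = 41686938.347
  Source 2: 10^(65.5/10) = 3548133.8923
  Source 3: 10^(89.7/10) = 933254300.797
Sum of linear values = 978489373.0363
L_total = 10 * log10(978489373.0363) = 89.91

89.91 dB


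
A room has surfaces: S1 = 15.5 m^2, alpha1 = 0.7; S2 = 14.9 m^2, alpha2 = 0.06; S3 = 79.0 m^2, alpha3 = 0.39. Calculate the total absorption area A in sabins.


Given surfaces:
  Surface 1: 15.5 * 0.7 = 10.85
  Surface 2: 14.9 * 0.06 = 0.894
  Surface 3: 79.0 * 0.39 = 30.81
Formula: A = sum(Si * alpha_i)
A = 10.85 + 0.894 + 30.81
A = 42.55

42.55 sabins


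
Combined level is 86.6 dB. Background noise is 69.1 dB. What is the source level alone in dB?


Given values:
  L_total = 86.6 dB, L_bg = 69.1 dB
Formula: L_source = 10 * log10(10^(L_total/10) - 10^(L_bg/10))
Convert to linear:
  10^(86.6/10) = 457088189.6149
  10^(69.1/10) = 8128305.1616
Difference: 457088189.6149 - 8128305.1616 = 448959884.4533
L_source = 10 * log10(448959884.4533) = 86.52

86.52 dB


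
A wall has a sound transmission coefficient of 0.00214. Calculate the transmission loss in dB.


Given values:
  tau = 0.00214
Formula: TL = 10 * log10(1 / tau)
Compute 1 / tau = 1 / 0.00214 = 467.2897
Compute log10(467.2897) = 2.669586
TL = 10 * 2.669586 = 26.7

26.7 dB


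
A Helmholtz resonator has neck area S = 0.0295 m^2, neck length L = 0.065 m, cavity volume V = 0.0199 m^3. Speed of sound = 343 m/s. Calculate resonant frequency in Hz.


Given values:
  S = 0.0295 m^2, L = 0.065 m, V = 0.0199 m^3, c = 343 m/s
Formula: f = (c / (2*pi)) * sqrt(S / (V * L))
Compute V * L = 0.0199 * 0.065 = 0.0012935
Compute S / (V * L) = 0.0295 / 0.0012935 = 22.8063
Compute sqrt(22.8063) = 4.775594
Compute c / (2*pi) = 343 / 6.283185 = 54.590148
f = 54.590148 * 4.775594 = 260.7

260.7 Hz


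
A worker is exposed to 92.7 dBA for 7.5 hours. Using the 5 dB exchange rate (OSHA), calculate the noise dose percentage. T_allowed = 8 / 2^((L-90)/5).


Given values:
  L = 92.7 dBA, T = 7.5 hours
Formula: T_allowed = 8 / 2^((L - 90) / 5)
Compute exponent: (92.7 - 90) / 5 = 0.54
Compute 2^(0.54) = 1.453973
T_allowed = 8 / 1.453973 = 5.502165 hours
Dose = (T / T_allowed) * 100
Dose = (7.5 / 5.502165) * 100 = 136.31

136.31 %


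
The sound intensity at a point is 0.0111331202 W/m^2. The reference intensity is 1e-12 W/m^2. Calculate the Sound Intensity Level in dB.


Given values:
  I = 0.0111331202 W/m^2
  I_ref = 1e-12 W/m^2
Formula: SIL = 10 * log10(I / I_ref)
Compute ratio: I / I_ref = 11133120200
Compute log10: log10(11133120200) = 10.046617
Multiply: SIL = 10 * 10.046617 = 100.47

100.47 dB


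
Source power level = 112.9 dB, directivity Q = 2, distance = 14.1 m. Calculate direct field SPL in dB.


Given values:
  Lw = 112.9 dB, Q = 2, r = 14.1 m
Formula: SPL = Lw + 10 * log10(Q / (4 * pi * r^2))
Compute 4 * pi * r^2 = 4 * pi * 14.1^2 = 2498.3201
Compute Q / denom = 2 / 2498.3201 = 0.00080054
Compute 10 * log10(0.00080054) = -30.9662
SPL = 112.9 + (-30.9662) = 81.93

81.93 dB


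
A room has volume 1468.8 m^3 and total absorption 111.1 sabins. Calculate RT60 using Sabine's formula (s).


Given values:
  V = 1468.8 m^3
  A = 111.1 sabins
Formula: RT60 = 0.161 * V / A
Numerator: 0.161 * 1468.8 = 236.4768
RT60 = 236.4768 / 111.1 = 2.129

2.129 s


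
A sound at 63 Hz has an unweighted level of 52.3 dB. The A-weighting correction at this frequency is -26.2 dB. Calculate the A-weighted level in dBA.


Given values:
  SPL = 52.3 dB
  A-weighting at 63 Hz = -26.2 dB
Formula: L_A = SPL + A_weight
L_A = 52.3 + (-26.2)
L_A = 26.1

26.1 dBA


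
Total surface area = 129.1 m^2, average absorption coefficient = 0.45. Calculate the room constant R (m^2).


Given values:
  S = 129.1 m^2, alpha = 0.45
Formula: R = S * alpha / (1 - alpha)
Numerator: 129.1 * 0.45 = 58.095
Denominator: 1 - 0.45 = 0.55
R = 58.095 / 0.55 = 105.63

105.63 m^2


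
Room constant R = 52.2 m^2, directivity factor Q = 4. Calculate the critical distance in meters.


Given values:
  R = 52.2 m^2, Q = 4
Formula: d_c = 0.141 * sqrt(Q * R)
Compute Q * R = 4 * 52.2 = 208.8
Compute sqrt(208.8) = 14.4499
d_c = 0.141 * 14.4499 = 2.037

2.037 m


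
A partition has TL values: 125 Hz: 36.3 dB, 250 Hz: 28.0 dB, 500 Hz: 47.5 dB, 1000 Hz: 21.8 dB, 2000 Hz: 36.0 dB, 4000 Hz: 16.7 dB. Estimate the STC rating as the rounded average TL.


Given TL values at each frequency:
  125 Hz: 36.3 dB
  250 Hz: 28.0 dB
  500 Hz: 47.5 dB
  1000 Hz: 21.8 dB
  2000 Hz: 36.0 dB
  4000 Hz: 16.7 dB
Formula: STC ~ round(average of TL values)
Sum = 36.3 + 28.0 + 47.5 + 21.8 + 36.0 + 16.7 = 186.3
Average = 186.3 / 6 = 31.05
Rounded: 31

31


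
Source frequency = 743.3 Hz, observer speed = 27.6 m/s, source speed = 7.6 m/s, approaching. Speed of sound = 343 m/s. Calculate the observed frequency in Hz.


Given values:
  f_s = 743.3 Hz, v_o = 27.6 m/s, v_s = 7.6 m/s
  Direction: approaching
Formula: f_o = f_s * (c + v_o) / (c - v_s)
Numerator: c + v_o = 343 + 27.6 = 370.6
Denominator: c - v_s = 343 - 7.6 = 335.4
f_o = 743.3 * 370.6 / 335.4 = 821.31

821.31 Hz


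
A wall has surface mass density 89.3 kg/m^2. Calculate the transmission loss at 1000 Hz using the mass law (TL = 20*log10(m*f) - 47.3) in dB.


Given values:
  m = 89.3 kg/m^2, f = 1000 Hz
Formula: TL = 20 * log10(m * f) - 47.3
Compute m * f = 89.3 * 1000 = 89300.0
Compute log10(89300.0) = 4.950851
Compute 20 * 4.950851 = 99.017
TL = 99.017 - 47.3 = 51.72

51.72 dB


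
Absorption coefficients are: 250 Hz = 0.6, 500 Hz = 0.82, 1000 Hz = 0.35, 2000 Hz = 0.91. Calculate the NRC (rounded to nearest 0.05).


Given values:
  a_250 = 0.6, a_500 = 0.82
  a_1000 = 0.35, a_2000 = 0.91
Formula: NRC = (a250 + a500 + a1000 + a2000) / 4
Sum = 0.6 + 0.82 + 0.35 + 0.91 = 2.68
NRC = 2.68 / 4 = 0.67
Rounded to nearest 0.05: 0.65

0.65


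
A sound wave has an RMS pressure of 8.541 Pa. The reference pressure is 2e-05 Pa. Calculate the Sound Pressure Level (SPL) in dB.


Given values:
  p = 8.541 Pa
  p_ref = 2e-05 Pa
Formula: SPL = 20 * log10(p / p_ref)
Compute ratio: p / p_ref = 8.541 / 2e-05 = 427050
Compute log10: log10(427050) = 5.630479
Multiply: SPL = 20 * 5.630479 = 112.61

112.61 dB


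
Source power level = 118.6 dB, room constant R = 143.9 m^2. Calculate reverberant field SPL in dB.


Given values:
  Lw = 118.6 dB, R = 143.9 m^2
Formula: SPL = Lw + 10 * log10(4 / R)
Compute 4 / R = 4 / 143.9 = 0.027797
Compute 10 * log10(0.027797) = -15.56
SPL = 118.6 + (-15.56) = 103.04

103.04 dB


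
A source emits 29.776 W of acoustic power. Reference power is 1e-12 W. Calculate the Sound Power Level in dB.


Given values:
  W = 29.776 W
  W_ref = 1e-12 W
Formula: SWL = 10 * log10(W / W_ref)
Compute ratio: W / W_ref = 29776000000000
Compute log10: log10(29776000000000) = 13.473866
Multiply: SWL = 10 * 13.473866 = 134.74

134.74 dB


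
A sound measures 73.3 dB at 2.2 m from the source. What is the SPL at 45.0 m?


Given values:
  SPL1 = 73.3 dB, r1 = 2.2 m, r2 = 45.0 m
Formula: SPL2 = SPL1 - 20 * log10(r2 / r1)
Compute ratio: r2 / r1 = 45.0 / 2.2 = 20.4545
Compute log10: log10(20.4545) = 1.310789
Compute drop: 20 * 1.310789 = 26.2158
SPL2 = 73.3 - 26.2158 = 47.08

47.08 dB


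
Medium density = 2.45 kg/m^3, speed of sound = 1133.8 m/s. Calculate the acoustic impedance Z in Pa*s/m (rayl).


Given values:
  rho = 2.45 kg/m^3
  c = 1133.8 m/s
Formula: Z = rho * c
Z = 2.45 * 1133.8
Z = 2777.81

2777.81 rayl


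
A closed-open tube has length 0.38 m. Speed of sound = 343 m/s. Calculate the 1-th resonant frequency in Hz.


Given values:
  Tube type: closed-open, L = 0.38 m, c = 343 m/s, n = 1
Formula: f_n = (2n - 1) * c / (4 * L)
Compute 2n - 1 = 2*1 - 1 = 1
Compute 4 * L = 4 * 0.38 = 1.52
f = 1 * 343 / 1.52
f = 225.66

225.66 Hz


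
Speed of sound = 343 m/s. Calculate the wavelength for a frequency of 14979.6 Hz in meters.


Given values:
  c = 343 m/s, f = 14979.6 Hz
Formula: lambda = c / f
lambda = 343 / 14979.6
lambda = 0.0229

0.0229 m


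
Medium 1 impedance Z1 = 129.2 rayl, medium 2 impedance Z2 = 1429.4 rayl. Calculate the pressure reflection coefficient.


Given values:
  Z1 = 129.2 rayl, Z2 = 1429.4 rayl
Formula: R = (Z2 - Z1) / (Z2 + Z1)
Numerator: Z2 - Z1 = 1429.4 - 129.2 = 1300.2
Denominator: Z2 + Z1 = 1429.4 + 129.2 = 1558.6
R = 1300.2 / 1558.6 = 0.8342

0.8342


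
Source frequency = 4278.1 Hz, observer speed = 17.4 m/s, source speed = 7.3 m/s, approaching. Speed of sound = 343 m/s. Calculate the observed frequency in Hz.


Given values:
  f_s = 4278.1 Hz, v_o = 17.4 m/s, v_s = 7.3 m/s
  Direction: approaching
Formula: f_o = f_s * (c + v_o) / (c - v_s)
Numerator: c + v_o = 343 + 17.4 = 360.4
Denominator: c - v_s = 343 - 7.3 = 335.7
f_o = 4278.1 * 360.4 / 335.7 = 4592.87

4592.87 Hz


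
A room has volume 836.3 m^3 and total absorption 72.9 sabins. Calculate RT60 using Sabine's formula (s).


Given values:
  V = 836.3 m^3
  A = 72.9 sabins
Formula: RT60 = 0.161 * V / A
Numerator: 0.161 * 836.3 = 134.6443
RT60 = 134.6443 / 72.9 = 1.847

1.847 s


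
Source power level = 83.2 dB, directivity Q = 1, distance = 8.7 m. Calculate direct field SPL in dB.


Given values:
  Lw = 83.2 dB, Q = 1, r = 8.7 m
Formula: SPL = Lw + 10 * log10(Q / (4 * pi * r^2))
Compute 4 * pi * r^2 = 4 * pi * 8.7^2 = 951.1486
Compute Q / denom = 1 / 951.1486 = 0.00105136
Compute 10 * log10(0.00105136) = -29.7825
SPL = 83.2 + (-29.7825) = 53.42

53.42 dB


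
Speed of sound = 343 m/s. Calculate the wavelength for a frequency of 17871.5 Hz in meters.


Given values:
  c = 343 m/s, f = 17871.5 Hz
Formula: lambda = c / f
lambda = 343 / 17871.5
lambda = 0.0192

0.0192 m


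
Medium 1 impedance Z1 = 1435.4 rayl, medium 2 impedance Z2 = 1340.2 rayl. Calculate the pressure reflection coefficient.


Given values:
  Z1 = 1435.4 rayl, Z2 = 1340.2 rayl
Formula: R = (Z2 - Z1) / (Z2 + Z1)
Numerator: Z2 - Z1 = 1340.2 - 1435.4 = -95.2
Denominator: Z2 + Z1 = 1340.2 + 1435.4 = 2775.6
R = -95.2 / 2775.6 = -0.0343

-0.0343


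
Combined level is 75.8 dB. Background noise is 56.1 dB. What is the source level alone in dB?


Given values:
  L_total = 75.8 dB, L_bg = 56.1 dB
Formula: L_source = 10 * log10(10^(L_total/10) - 10^(L_bg/10))
Convert to linear:
  10^(75.8/10) = 38018939.6321
  10^(56.1/10) = 407380.2778
Difference: 38018939.6321 - 407380.2778 = 37611559.3543
L_source = 10 * log10(37611559.3543) = 75.75

75.75 dB


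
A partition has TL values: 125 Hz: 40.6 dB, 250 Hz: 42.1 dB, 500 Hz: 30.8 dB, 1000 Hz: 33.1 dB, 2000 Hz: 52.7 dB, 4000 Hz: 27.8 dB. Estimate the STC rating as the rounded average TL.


Given TL values at each frequency:
  125 Hz: 40.6 dB
  250 Hz: 42.1 dB
  500 Hz: 30.8 dB
  1000 Hz: 33.1 dB
  2000 Hz: 52.7 dB
  4000 Hz: 27.8 dB
Formula: STC ~ round(average of TL values)
Sum = 40.6 + 42.1 + 30.8 + 33.1 + 52.7 + 27.8 = 227.1
Average = 227.1 / 6 = 37.85
Rounded: 38

38


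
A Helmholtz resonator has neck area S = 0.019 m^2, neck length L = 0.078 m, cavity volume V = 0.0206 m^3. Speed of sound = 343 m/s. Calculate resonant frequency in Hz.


Given values:
  S = 0.019 m^2, L = 0.078 m, V = 0.0206 m^3, c = 343 m/s
Formula: f = (c / (2*pi)) * sqrt(S / (V * L))
Compute V * L = 0.0206 * 0.078 = 0.0016068
Compute S / (V * L) = 0.019 / 0.0016068 = 11.8247
Compute sqrt(11.8247) = 3.438706
Compute c / (2*pi) = 343 / 6.283185 = 54.590148
f = 54.590148 * 3.438706 = 187.72

187.72 Hz


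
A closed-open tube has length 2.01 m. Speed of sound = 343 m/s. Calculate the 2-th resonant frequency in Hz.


Given values:
  Tube type: closed-open, L = 2.01 m, c = 343 m/s, n = 2
Formula: f_n = (2n - 1) * c / (4 * L)
Compute 2n - 1 = 2*2 - 1 = 3
Compute 4 * L = 4 * 2.01 = 8.04
f = 3 * 343 / 8.04
f = 127.99

127.99 Hz


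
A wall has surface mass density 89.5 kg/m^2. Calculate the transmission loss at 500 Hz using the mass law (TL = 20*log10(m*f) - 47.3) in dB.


Given values:
  m = 89.5 kg/m^2, f = 500 Hz
Formula: TL = 20 * log10(m * f) - 47.3
Compute m * f = 89.5 * 500 = 44750.0
Compute log10(44750.0) = 4.650793
Compute 20 * 4.650793 = 93.0159
TL = 93.0159 - 47.3 = 45.72

45.72 dB


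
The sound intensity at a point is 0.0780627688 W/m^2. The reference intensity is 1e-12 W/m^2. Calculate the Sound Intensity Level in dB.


Given values:
  I = 0.0780627688 W/m^2
  I_ref = 1e-12 W/m^2
Formula: SIL = 10 * log10(I / I_ref)
Compute ratio: I / I_ref = 78062768800
Compute log10: log10(78062768800) = 10.892444
Multiply: SIL = 10 * 10.892444 = 108.92

108.92 dB


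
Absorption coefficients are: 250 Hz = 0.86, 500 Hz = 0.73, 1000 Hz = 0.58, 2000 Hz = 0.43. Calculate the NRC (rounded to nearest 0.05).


Given values:
  a_250 = 0.86, a_500 = 0.73
  a_1000 = 0.58, a_2000 = 0.43
Formula: NRC = (a250 + a500 + a1000 + a2000) / 4
Sum = 0.86 + 0.73 + 0.58 + 0.43 = 2.6
NRC = 2.6 / 4 = 0.65
Rounded to nearest 0.05: 0.65

0.65


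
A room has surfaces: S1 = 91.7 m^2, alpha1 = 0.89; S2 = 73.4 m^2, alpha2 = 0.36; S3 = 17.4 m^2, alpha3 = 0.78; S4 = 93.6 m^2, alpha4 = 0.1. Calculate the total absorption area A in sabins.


Given surfaces:
  Surface 1: 91.7 * 0.89 = 81.613
  Surface 2: 73.4 * 0.36 = 26.424
  Surface 3: 17.4 * 0.78 = 13.572
  Surface 4: 93.6 * 0.1 = 9.36
Formula: A = sum(Si * alpha_i)
A = 81.613 + 26.424 + 13.572 + 9.36
A = 130.97

130.97 sabins


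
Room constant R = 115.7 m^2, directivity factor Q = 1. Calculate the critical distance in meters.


Given values:
  R = 115.7 m^2, Q = 1
Formula: d_c = 0.141 * sqrt(Q * R)
Compute Q * R = 1 * 115.7 = 115.7
Compute sqrt(115.7) = 10.7564
d_c = 0.141 * 10.7564 = 1.517

1.517 m


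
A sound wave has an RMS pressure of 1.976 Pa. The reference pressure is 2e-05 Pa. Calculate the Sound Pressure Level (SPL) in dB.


Given values:
  p = 1.976 Pa
  p_ref = 2e-05 Pa
Formula: SPL = 20 * log10(p / p_ref)
Compute ratio: p / p_ref = 1.976 / 2e-05 = 98800
Compute log10: log10(98800) = 4.994757
Multiply: SPL = 20 * 4.994757 = 99.9

99.9 dB


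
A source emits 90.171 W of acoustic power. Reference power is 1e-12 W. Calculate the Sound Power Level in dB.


Given values:
  W = 90.171 W
  W_ref = 1e-12 W
Formula: SWL = 10 * log10(W / W_ref)
Compute ratio: W / W_ref = 90171000000000
Compute log10: log10(90171000000000) = 13.955067
Multiply: SWL = 10 * 13.955067 = 139.55

139.55 dB


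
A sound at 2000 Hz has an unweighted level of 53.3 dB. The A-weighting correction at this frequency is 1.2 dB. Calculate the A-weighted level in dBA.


Given values:
  SPL = 53.3 dB
  A-weighting at 2000 Hz = 1.2 dB
Formula: L_A = SPL + A_weight
L_A = 53.3 + (1.2)
L_A = 54.5

54.5 dBA


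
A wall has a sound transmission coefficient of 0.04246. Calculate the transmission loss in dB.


Given values:
  tau = 0.04246
Formula: TL = 10 * log10(1 / tau)
Compute 1 / tau = 1 / 0.04246 = 23.5516
Compute log10(23.5516) = 1.37202
TL = 10 * 1.37202 = 13.72

13.72 dB


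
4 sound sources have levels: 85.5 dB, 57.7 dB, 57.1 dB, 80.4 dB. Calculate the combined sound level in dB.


Formula: L_total = 10 * log10( sum(10^(Li/10)) )
  Source 1: 10^(85.5/10) = 354813389.2336
  Source 2: 10^(57.7/10) = 588843.6554
  Source 3: 10^(57.1/10) = 512861.384
  Source 4: 10^(80.4/10) = 109647819.6143
Sum of linear values = 465562913.8873
L_total = 10 * log10(465562913.8873) = 86.68

86.68 dB


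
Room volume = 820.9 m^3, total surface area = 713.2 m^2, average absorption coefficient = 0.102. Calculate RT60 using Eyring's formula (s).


Given values:
  V = 820.9 m^3, S = 713.2 m^2, alpha = 0.102
Formula: RT60 = 0.161 * V / (-S * ln(1 - alpha))
Compute ln(1 - 0.102) = ln(0.898) = -0.107585
Denominator: -713.2 * -0.107585 = 76.7296
Numerator: 0.161 * 820.9 = 132.1649
RT60 = 132.1649 / 76.7296 = 1.722

1.722 s


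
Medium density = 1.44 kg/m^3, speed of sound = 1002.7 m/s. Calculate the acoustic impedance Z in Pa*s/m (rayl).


Given values:
  rho = 1.44 kg/m^3
  c = 1002.7 m/s
Formula: Z = rho * c
Z = 1.44 * 1002.7
Z = 1443.89

1443.89 rayl


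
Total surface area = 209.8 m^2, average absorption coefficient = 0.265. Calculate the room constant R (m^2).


Given values:
  S = 209.8 m^2, alpha = 0.265
Formula: R = S * alpha / (1 - alpha)
Numerator: 209.8 * 0.265 = 55.597
Denominator: 1 - 0.265 = 0.735
R = 55.597 / 0.735 = 75.64

75.64 m^2


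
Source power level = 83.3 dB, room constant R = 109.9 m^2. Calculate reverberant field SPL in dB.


Given values:
  Lw = 83.3 dB, R = 109.9 m^2
Formula: SPL = Lw + 10 * log10(4 / R)
Compute 4 / R = 4 / 109.9 = 0.036397
Compute 10 * log10(0.036397) = -14.3893
SPL = 83.3 + (-14.3893) = 68.91

68.91 dB


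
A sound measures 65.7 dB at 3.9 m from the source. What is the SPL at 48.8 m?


Given values:
  SPL1 = 65.7 dB, r1 = 3.9 m, r2 = 48.8 m
Formula: SPL2 = SPL1 - 20 * log10(r2 / r1)
Compute ratio: r2 / r1 = 48.8 / 3.9 = 12.5128
Compute log10: log10(12.5128) = 1.097355
Compute drop: 20 * 1.097355 = 21.9471
SPL2 = 65.7 - 21.9471 = 43.75

43.75 dB


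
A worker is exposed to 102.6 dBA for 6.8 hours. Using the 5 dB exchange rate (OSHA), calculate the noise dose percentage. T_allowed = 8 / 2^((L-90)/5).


Given values:
  L = 102.6 dBA, T = 6.8 hours
Formula: T_allowed = 8 / 2^((L - 90) / 5)
Compute exponent: (102.6 - 90) / 5 = 2.52
Compute 2^(2.52) = 5.735821
T_allowed = 8 / 5.735821 = 1.394744 hours
Dose = (T / T_allowed) * 100
Dose = (6.8 / 1.394744) * 100 = 487.54

487.54 %


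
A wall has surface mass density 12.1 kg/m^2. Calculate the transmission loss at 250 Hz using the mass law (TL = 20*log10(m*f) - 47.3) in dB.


Given values:
  m = 12.1 kg/m^2, f = 250 Hz
Formula: TL = 20 * log10(m * f) - 47.3
Compute m * f = 12.1 * 250 = 3025.0
Compute log10(3025.0) = 3.480725
Compute 20 * 3.480725 = 69.6145
TL = 69.6145 - 47.3 = 22.31

22.31 dB


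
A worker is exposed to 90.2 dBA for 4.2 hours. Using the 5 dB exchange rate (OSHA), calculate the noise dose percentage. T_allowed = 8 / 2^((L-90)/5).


Given values:
  L = 90.2 dBA, T = 4.2 hours
Formula: T_allowed = 8 / 2^((L - 90) / 5)
Compute exponent: (90.2 - 90) / 5 = 0.04
Compute 2^(0.04) = 1.028114
T_allowed = 8 / 1.028114 = 7.781238 hours
Dose = (T / T_allowed) * 100
Dose = (4.2 / 7.781238) * 100 = 53.98

53.98 %


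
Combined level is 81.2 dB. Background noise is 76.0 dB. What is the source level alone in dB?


Given values:
  L_total = 81.2 dB, L_bg = 76.0 dB
Formula: L_source = 10 * log10(10^(L_total/10) - 10^(L_bg/10))
Convert to linear:
  10^(81.2/10) = 131825673.8556
  10^(76.0/10) = 39810717.0553
Difference: 131825673.8556 - 39810717.0553 = 92014956.8003
L_source = 10 * log10(92014956.8003) = 79.64

79.64 dB


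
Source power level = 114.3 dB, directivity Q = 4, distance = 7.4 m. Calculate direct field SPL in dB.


Given values:
  Lw = 114.3 dB, Q = 4, r = 7.4 m
Formula: SPL = Lw + 10 * log10(Q / (4 * pi * r^2))
Compute 4 * pi * r^2 = 4 * pi * 7.4^2 = 688.1345
Compute Q / denom = 4 / 688.1345 = 0.00581282
Compute 10 * log10(0.00581282) = -22.3561
SPL = 114.3 + (-22.3561) = 91.94

91.94 dB


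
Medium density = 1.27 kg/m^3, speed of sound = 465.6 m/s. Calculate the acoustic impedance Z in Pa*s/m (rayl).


Given values:
  rho = 1.27 kg/m^3
  c = 465.6 m/s
Formula: Z = rho * c
Z = 1.27 * 465.6
Z = 591.31

591.31 rayl


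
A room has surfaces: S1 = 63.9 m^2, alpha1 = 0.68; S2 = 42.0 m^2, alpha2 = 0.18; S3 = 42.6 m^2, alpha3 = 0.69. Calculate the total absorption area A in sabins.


Given surfaces:
  Surface 1: 63.9 * 0.68 = 43.452
  Surface 2: 42.0 * 0.18 = 7.56
  Surface 3: 42.6 * 0.69 = 29.394
Formula: A = sum(Si * alpha_i)
A = 43.452 + 7.56 + 29.394
A = 80.41

80.41 sabins


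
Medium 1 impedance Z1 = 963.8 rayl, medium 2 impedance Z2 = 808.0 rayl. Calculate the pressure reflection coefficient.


Given values:
  Z1 = 963.8 rayl, Z2 = 808.0 rayl
Formula: R = (Z2 - Z1) / (Z2 + Z1)
Numerator: Z2 - Z1 = 808.0 - 963.8 = -155.8
Denominator: Z2 + Z1 = 808.0 + 963.8 = 1771.8
R = -155.8 / 1771.8 = -0.0879

-0.0879


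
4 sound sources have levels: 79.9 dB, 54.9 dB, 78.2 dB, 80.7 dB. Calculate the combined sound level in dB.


Formula: L_total = 10 * log10( sum(10^(Li/10)) )
  Source 1: 10^(79.9/10) = 97723722.0956
  Source 2: 10^(54.9/10) = 309029.5433
  Source 3: 10^(78.2/10) = 66069344.8008
  Source 4: 10^(80.7/10) = 117489755.494
Sum of linear values = 281591851.9337
L_total = 10 * log10(281591851.9337) = 84.5

84.5 dB


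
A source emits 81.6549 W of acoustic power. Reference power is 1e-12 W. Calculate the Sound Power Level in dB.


Given values:
  W = 81.6549 W
  W_ref = 1e-12 W
Formula: SWL = 10 * log10(W / W_ref)
Compute ratio: W / W_ref = 81654900000000
Compute log10: log10(81654900000000) = 13.911982
Multiply: SWL = 10 * 13.911982 = 139.12

139.12 dB


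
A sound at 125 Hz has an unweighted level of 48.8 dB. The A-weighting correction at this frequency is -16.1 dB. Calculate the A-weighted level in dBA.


Given values:
  SPL = 48.8 dB
  A-weighting at 125 Hz = -16.1 dB
Formula: L_A = SPL + A_weight
L_A = 48.8 + (-16.1)
L_A = 32.7

32.7 dBA


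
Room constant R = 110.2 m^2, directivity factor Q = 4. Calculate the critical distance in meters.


Given values:
  R = 110.2 m^2, Q = 4
Formula: d_c = 0.141 * sqrt(Q * R)
Compute Q * R = 4 * 110.2 = 440.8
Compute sqrt(440.8) = 20.9952
d_c = 0.141 * 20.9952 = 2.96

2.96 m


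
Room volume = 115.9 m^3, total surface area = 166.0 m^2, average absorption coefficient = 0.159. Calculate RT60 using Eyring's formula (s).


Given values:
  V = 115.9 m^3, S = 166.0 m^2, alpha = 0.159
Formula: RT60 = 0.161 * V / (-S * ln(1 - alpha))
Compute ln(1 - 0.159) = ln(0.841) = -0.173164
Denominator: -166.0 * -0.173164 = 28.7452
Numerator: 0.161 * 115.9 = 18.6599
RT60 = 18.6599 / 28.7452 = 0.649

0.649 s


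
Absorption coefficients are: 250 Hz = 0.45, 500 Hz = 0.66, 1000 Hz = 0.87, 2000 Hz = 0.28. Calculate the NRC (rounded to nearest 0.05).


Given values:
  a_250 = 0.45, a_500 = 0.66
  a_1000 = 0.87, a_2000 = 0.28
Formula: NRC = (a250 + a500 + a1000 + a2000) / 4
Sum = 0.45 + 0.66 + 0.87 + 0.28 = 2.26
NRC = 2.26 / 4 = 0.565
Rounded to nearest 0.05: 0.55

0.55


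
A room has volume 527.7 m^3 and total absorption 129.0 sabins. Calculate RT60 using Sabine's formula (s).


Given values:
  V = 527.7 m^3
  A = 129.0 sabins
Formula: RT60 = 0.161 * V / A
Numerator: 0.161 * 527.7 = 84.9597
RT60 = 84.9597 / 129.0 = 0.659

0.659 s


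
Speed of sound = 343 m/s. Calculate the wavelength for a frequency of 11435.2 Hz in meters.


Given values:
  c = 343 m/s, f = 11435.2 Hz
Formula: lambda = c / f
lambda = 343 / 11435.2
lambda = 0.03

0.03 m


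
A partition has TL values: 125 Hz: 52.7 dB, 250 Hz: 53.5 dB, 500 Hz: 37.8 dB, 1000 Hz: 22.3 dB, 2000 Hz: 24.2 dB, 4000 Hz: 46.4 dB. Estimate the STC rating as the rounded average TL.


Given TL values at each frequency:
  125 Hz: 52.7 dB
  250 Hz: 53.5 dB
  500 Hz: 37.8 dB
  1000 Hz: 22.3 dB
  2000 Hz: 24.2 dB
  4000 Hz: 46.4 dB
Formula: STC ~ round(average of TL values)
Sum = 52.7 + 53.5 + 37.8 + 22.3 + 24.2 + 46.4 = 236.9
Average = 236.9 / 6 = 39.48
Rounded: 39

39


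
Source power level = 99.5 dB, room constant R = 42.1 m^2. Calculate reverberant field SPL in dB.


Given values:
  Lw = 99.5 dB, R = 42.1 m^2
Formula: SPL = Lw + 10 * log10(4 / R)
Compute 4 / R = 4 / 42.1 = 0.095012
Compute 10 * log10(0.095012) = -10.2222
SPL = 99.5 + (-10.2222) = 89.28

89.28 dB


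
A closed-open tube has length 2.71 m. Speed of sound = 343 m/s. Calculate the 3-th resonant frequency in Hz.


Given values:
  Tube type: closed-open, L = 2.71 m, c = 343 m/s, n = 3
Formula: f_n = (2n - 1) * c / (4 * L)
Compute 2n - 1 = 2*3 - 1 = 5
Compute 4 * L = 4 * 2.71 = 10.84
f = 5 * 343 / 10.84
f = 158.21

158.21 Hz


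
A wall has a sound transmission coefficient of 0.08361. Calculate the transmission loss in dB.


Given values:
  tau = 0.08361
Formula: TL = 10 * log10(1 / tau)
Compute 1 / tau = 1 / 0.08361 = 11.9603
Compute log10(11.9603) = 1.077742
TL = 10 * 1.077742 = 10.78

10.78 dB


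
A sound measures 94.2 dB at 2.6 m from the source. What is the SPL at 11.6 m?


Given values:
  SPL1 = 94.2 dB, r1 = 2.6 m, r2 = 11.6 m
Formula: SPL2 = SPL1 - 20 * log10(r2 / r1)
Compute ratio: r2 / r1 = 11.6 / 2.6 = 4.4615
Compute log10: log10(4.4615) = 0.649481
Compute drop: 20 * 0.649481 = 12.9896
SPL2 = 94.2 - 12.9896 = 81.21

81.21 dB


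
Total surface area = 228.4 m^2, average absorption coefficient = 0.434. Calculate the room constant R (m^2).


Given values:
  S = 228.4 m^2, alpha = 0.434
Formula: R = S * alpha / (1 - alpha)
Numerator: 228.4 * 0.434 = 99.1256
Denominator: 1 - 0.434 = 0.566
R = 99.1256 / 0.566 = 175.13

175.13 m^2


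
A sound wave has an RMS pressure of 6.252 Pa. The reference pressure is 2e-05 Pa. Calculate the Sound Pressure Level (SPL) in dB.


Given values:
  p = 6.252 Pa
  p_ref = 2e-05 Pa
Formula: SPL = 20 * log10(p / p_ref)
Compute ratio: p / p_ref = 6.252 / 2e-05 = 312600
Compute log10: log10(312600) = 5.494989
Multiply: SPL = 20 * 5.494989 = 109.9

109.9 dB


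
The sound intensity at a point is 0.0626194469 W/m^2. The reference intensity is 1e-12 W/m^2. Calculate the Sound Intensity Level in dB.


Given values:
  I = 0.0626194469 W/m^2
  I_ref = 1e-12 W/m^2
Formula: SIL = 10 * log10(I / I_ref)
Compute ratio: I / I_ref = 62619446900
Compute log10: log10(62619446900) = 10.796709
Multiply: SIL = 10 * 10.796709 = 107.97

107.97 dB


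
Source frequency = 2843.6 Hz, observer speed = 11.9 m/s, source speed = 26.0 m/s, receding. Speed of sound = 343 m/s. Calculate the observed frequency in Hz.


Given values:
  f_s = 2843.6 Hz, v_o = 11.9 m/s, v_s = 26.0 m/s
  Direction: receding
Formula: f_o = f_s * (c - v_o) / (c + v_s)
Numerator: c - v_o = 343 - 11.9 = 331.1
Denominator: c + v_s = 343 + 26.0 = 369.0
f_o = 2843.6 * 331.1 / 369.0 = 2551.53

2551.53 Hz


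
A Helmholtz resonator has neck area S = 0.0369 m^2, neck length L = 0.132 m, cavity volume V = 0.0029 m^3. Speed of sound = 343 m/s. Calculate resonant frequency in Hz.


Given values:
  S = 0.0369 m^2, L = 0.132 m, V = 0.0029 m^3, c = 343 m/s
Formula: f = (c / (2*pi)) * sqrt(S / (V * L))
Compute V * L = 0.0029 * 0.132 = 0.0003828
Compute S / (V * L) = 0.0369 / 0.0003828 = 96.395
Compute sqrt(96.395) = 9.818096
Compute c / (2*pi) = 343 / 6.283185 = 54.590148
f = 54.590148 * 9.818096 = 535.97

535.97 Hz


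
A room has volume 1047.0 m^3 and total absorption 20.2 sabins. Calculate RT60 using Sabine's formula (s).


Given values:
  V = 1047.0 m^3
  A = 20.2 sabins
Formula: RT60 = 0.161 * V / A
Numerator: 0.161 * 1047.0 = 168.567
RT60 = 168.567 / 20.2 = 8.345

8.345 s


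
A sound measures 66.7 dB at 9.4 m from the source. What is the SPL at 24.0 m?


Given values:
  SPL1 = 66.7 dB, r1 = 9.4 m, r2 = 24.0 m
Formula: SPL2 = SPL1 - 20 * log10(r2 / r1)
Compute ratio: r2 / r1 = 24.0 / 9.4 = 2.5532
Compute log10: log10(2.5532) = 0.407085
Compute drop: 20 * 0.407085 = 8.1417
SPL2 = 66.7 - 8.1417 = 58.56

58.56 dB


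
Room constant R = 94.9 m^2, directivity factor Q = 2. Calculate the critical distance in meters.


Given values:
  R = 94.9 m^2, Q = 2
Formula: d_c = 0.141 * sqrt(Q * R)
Compute Q * R = 2 * 94.9 = 189.8
Compute sqrt(189.8) = 13.7768
d_c = 0.141 * 13.7768 = 1.943

1.943 m


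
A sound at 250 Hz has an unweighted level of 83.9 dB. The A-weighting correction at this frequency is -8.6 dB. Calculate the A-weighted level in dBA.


Given values:
  SPL = 83.9 dB
  A-weighting at 250 Hz = -8.6 dB
Formula: L_A = SPL + A_weight
L_A = 83.9 + (-8.6)
L_A = 75.3

75.3 dBA


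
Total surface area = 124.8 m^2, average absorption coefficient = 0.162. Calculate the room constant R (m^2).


Given values:
  S = 124.8 m^2, alpha = 0.162
Formula: R = S * alpha / (1 - alpha)
Numerator: 124.8 * 0.162 = 20.2176
Denominator: 1 - 0.162 = 0.838
R = 20.2176 / 0.838 = 24.13

24.13 m^2


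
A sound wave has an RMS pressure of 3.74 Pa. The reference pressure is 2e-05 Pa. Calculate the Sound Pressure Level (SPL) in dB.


Given values:
  p = 3.74 Pa
  p_ref = 2e-05 Pa
Formula: SPL = 20 * log10(p / p_ref)
Compute ratio: p / p_ref = 3.74 / 2e-05 = 187000
Compute log10: log10(187000) = 5.271842
Multiply: SPL = 20 * 5.271842 = 105.44

105.44 dB


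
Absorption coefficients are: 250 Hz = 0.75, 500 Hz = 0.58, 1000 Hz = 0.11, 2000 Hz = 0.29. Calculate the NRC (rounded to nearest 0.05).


Given values:
  a_250 = 0.75, a_500 = 0.58
  a_1000 = 0.11, a_2000 = 0.29
Formula: NRC = (a250 + a500 + a1000 + a2000) / 4
Sum = 0.75 + 0.58 + 0.11 + 0.29 = 1.73
NRC = 1.73 / 4 = 0.4325
Rounded to nearest 0.05: 0.45

0.45


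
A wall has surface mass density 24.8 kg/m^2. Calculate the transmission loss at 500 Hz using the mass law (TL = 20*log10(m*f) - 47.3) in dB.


Given values:
  m = 24.8 kg/m^2, f = 500 Hz
Formula: TL = 20 * log10(m * f) - 47.3
Compute m * f = 24.8 * 500 = 12400.0
Compute log10(12400.0) = 4.093422
Compute 20 * 4.093422 = 81.8684
TL = 81.8684 - 47.3 = 34.57

34.57 dB


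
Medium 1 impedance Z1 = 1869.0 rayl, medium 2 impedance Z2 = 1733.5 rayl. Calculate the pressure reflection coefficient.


Given values:
  Z1 = 1869.0 rayl, Z2 = 1733.5 rayl
Formula: R = (Z2 - Z1) / (Z2 + Z1)
Numerator: Z2 - Z1 = 1733.5 - 1869.0 = -135.5
Denominator: Z2 + Z1 = 1733.5 + 1869.0 = 3602.5
R = -135.5 / 3602.5 = -0.0376

-0.0376


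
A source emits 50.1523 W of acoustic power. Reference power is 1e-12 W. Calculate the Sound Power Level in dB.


Given values:
  W = 50.1523 W
  W_ref = 1e-12 W
Formula: SWL = 10 * log10(W / W_ref)
Compute ratio: W / W_ref = 50152300000000
Compute log10: log10(50152300000000) = 13.700291
Multiply: SWL = 10 * 13.700291 = 137.0

137.0 dB


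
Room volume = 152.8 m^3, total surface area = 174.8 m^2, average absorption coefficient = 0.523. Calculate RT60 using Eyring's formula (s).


Given values:
  V = 152.8 m^3, S = 174.8 m^2, alpha = 0.523
Formula: RT60 = 0.161 * V / (-S * ln(1 - alpha))
Compute ln(1 - 0.523) = ln(0.477) = -0.740239
Denominator: -174.8 * -0.740239 = 129.3938
Numerator: 0.161 * 152.8 = 24.6008
RT60 = 24.6008 / 129.3938 = 0.19

0.19 s


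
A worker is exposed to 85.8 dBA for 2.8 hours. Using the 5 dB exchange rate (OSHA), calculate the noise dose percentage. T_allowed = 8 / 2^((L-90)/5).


Given values:
  L = 85.8 dBA, T = 2.8 hours
Formula: T_allowed = 8 / 2^((L - 90) / 5)
Compute exponent: (85.8 - 90) / 5 = -0.84
Compute 2^(-0.84) = 0.558644
T_allowed = 8 / 0.558644 = 14.32039 hours
Dose = (T / T_allowed) * 100
Dose = (2.8 / 14.32039) * 100 = 19.55

19.55 %


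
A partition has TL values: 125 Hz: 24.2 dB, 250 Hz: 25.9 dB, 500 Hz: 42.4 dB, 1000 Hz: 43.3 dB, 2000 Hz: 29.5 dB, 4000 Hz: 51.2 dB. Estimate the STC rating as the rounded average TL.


Given TL values at each frequency:
  125 Hz: 24.2 dB
  250 Hz: 25.9 dB
  500 Hz: 42.4 dB
  1000 Hz: 43.3 dB
  2000 Hz: 29.5 dB
  4000 Hz: 51.2 dB
Formula: STC ~ round(average of TL values)
Sum = 24.2 + 25.9 + 42.4 + 43.3 + 29.5 + 51.2 = 216.5
Average = 216.5 / 6 = 36.08
Rounded: 36

36


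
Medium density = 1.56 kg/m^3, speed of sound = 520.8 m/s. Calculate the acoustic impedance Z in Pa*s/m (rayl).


Given values:
  rho = 1.56 kg/m^3
  c = 520.8 m/s
Formula: Z = rho * c
Z = 1.56 * 520.8
Z = 812.45

812.45 rayl


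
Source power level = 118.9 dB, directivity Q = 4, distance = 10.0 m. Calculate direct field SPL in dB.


Given values:
  Lw = 118.9 dB, Q = 4, r = 10.0 m
Formula: SPL = Lw + 10 * log10(Q / (4 * pi * r^2))
Compute 4 * pi * r^2 = 4 * pi * 10.0^2 = 1256.6371
Compute Q / denom = 4 / 1256.6371 = 0.0031831
Compute 10 * log10(0.0031831) = -24.9715
SPL = 118.9 + (-24.9715) = 93.93

93.93 dB
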